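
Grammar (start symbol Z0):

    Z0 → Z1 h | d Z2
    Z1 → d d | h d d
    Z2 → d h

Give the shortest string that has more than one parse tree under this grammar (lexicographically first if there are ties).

length 3: d d h has 2 parse trees

Two derivations of d d h:
  Z0 ⇒ Z1 h ⇒ d d h
  Z0 ⇒ d Z2 ⇒ d d h

d d h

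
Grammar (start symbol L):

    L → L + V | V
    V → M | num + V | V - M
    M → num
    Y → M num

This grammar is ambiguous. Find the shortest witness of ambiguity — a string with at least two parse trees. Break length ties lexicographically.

num + num

length 1: no string has ≥2 trees
length 3: num + num has 2 parse trees

Two derivations of num + num:
  L ⇒ L + V ⇒ V + V ⇒ M + V ⇒ num + V ⇒ num + M ⇒ num + num
  L ⇒ V ⇒ num + V ⇒ num + M ⇒ num + num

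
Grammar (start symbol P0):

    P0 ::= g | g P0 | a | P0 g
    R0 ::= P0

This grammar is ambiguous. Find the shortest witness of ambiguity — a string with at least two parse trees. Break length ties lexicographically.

g g

length 1: no string has ≥2 trees
length 2: g g has 2 parse trees

Two derivations of g g:
  P0 ⇒ g P0 ⇒ g g
  P0 ⇒ P0 g ⇒ g g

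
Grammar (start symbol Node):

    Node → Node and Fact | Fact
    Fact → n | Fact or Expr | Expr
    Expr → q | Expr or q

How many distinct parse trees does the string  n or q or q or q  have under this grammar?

4

Parse trees for n or q or q or q:
  [Node [Fact [Fact n] or [Expr [Expr [Expr q] or q] or q]]]
  [Node [Fact [Fact [Fact n] or [Expr q]] or [Expr [Expr q] or q]]]
  [Node [Fact [Fact [Fact n] or [Expr [Expr q] or q]] or [Expr q]]]
  [Node [Fact [Fact [Fact [Fact n] or [Expr q]] or [Expr q]] or [Expr q]]]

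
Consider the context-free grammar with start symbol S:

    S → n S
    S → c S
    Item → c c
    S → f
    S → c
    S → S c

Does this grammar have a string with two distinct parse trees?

Ambiguous

Witness: c c

Derivation 1: S ⇒ c S ⇒ c c
Derivation 2: S ⇒ S c ⇒ c c

Two distinct leftmost derivations for the same string.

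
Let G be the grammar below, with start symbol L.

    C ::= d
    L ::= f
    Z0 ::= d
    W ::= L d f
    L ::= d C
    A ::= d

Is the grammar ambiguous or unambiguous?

Unambiguous

(W, A, Z0 are unreachable from L, so their rules don't affect L(L).) Each reachable nonterminal has at most one production per leading terminal, and all productions are right-linear; the derivation is determined token-by-token.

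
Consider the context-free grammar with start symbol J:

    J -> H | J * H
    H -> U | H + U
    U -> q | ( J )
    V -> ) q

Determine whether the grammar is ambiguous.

Only J, H, U are reachable from J; ignoring the rest: This is a standard precedence ladder (J over H over U), with each level left-recursive on its own operator ('*' at J, '+' at H). That structure is LR(1), hence unambiguous.

Unambiguous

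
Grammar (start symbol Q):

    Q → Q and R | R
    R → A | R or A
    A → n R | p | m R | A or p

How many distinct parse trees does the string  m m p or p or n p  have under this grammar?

12

Parse trees for m m p or p or n p (showing first 6 of 12):
  [Q [R [A m [R [A m [R [R [A [A p] or p]] or [A n [R [A p]]]]]]]]]
  [Q [R [A m [R [A m [R [R [R [A p]] or [A p]] or [A n [R [A p]]]]]]]]]
  [Q [R [A m [R [R [A m [R [A [A p] or p]]]] or [A n [R [A p]]]]]]]
  [Q [R [A m [R [R [A m [R [R [A p]] or [A p]]]] or [A n [R [A p]]]]]]]
  [Q [R [A m [R [R [A [A m [R [A p]]] or p]] or [A n [R [A p]]]]]]]
  [Q [R [A m [R [R [R [A m [R [A p]]]] or [A p]] or [A n [R [A p]]]]]]]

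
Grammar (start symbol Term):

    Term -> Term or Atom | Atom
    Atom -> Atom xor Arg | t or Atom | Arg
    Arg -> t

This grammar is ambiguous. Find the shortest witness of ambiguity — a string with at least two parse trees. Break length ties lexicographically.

t or t

length 1: no string has ≥2 trees
length 3: t or t has 2 parse trees

Two derivations of t or t:
  Term ⇒ Term or Atom ⇒ Atom or Atom ⇒ Arg or Atom ⇒ t or Atom ⇒ t or Arg ⇒ t or t
  Term ⇒ Atom ⇒ t or Atom ⇒ t or Arg ⇒ t or t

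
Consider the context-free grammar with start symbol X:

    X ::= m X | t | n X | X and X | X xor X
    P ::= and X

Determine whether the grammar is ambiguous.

Witness: m t and t

Derivation 1: X ⇒ m X ⇒ m X and X ⇒ m t and X ⇒ m t and t
Derivation 2: X ⇒ X and X ⇒ m X and X ⇒ m t and X ⇒ m t and t

Two distinct leftmost derivations for the same string.

Ambiguous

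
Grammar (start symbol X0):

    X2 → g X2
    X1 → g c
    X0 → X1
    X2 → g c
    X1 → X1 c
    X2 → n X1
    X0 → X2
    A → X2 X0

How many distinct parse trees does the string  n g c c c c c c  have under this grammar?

1

Parse trees for n g c c c c c c:
  [X0 [X2 n [X1 [X1 [X1 [X1 [X1 [X1 g c] c] c] c] c] c]]]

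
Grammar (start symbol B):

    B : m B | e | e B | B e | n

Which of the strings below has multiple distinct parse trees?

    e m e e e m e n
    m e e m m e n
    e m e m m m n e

e m e m m m n e

e m e e e m e n: 1 tree
m e e m m e n: 1 tree
e m e m m m n e: 7 trees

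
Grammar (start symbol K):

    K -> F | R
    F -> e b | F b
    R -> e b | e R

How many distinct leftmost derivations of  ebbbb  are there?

Parse trees for ebbbb:
  [K [F [F [F [F e b] b] b] b]]

1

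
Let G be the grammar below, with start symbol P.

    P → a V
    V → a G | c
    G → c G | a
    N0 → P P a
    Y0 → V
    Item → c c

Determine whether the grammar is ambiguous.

Unambiguous

Only P, V, G are reachable from P; ignoring the rest: Restricted to the reachable nonterminals, every rule has the form A → t or A → t B, and no two rules for the same A share a first terminal. The grammar encodes a DFA — one run per string.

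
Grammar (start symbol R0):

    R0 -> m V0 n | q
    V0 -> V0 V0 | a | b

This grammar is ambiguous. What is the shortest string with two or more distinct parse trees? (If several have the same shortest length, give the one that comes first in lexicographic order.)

length 1: no string has ≥2 trees
length 3: no string has ≥2 trees
length 4: no string has ≥2 trees
length 5: m a a a n has 2 parse trees

Two derivations of m a a a n:
  R0 ⇒ m V0 n ⇒ m V0 V0 n ⇒ m V0 V0 V0 n ⇒ m a V0 V0 n ⇒ m a a V0 n ⇒ m a a a n
  R0 ⇒ m V0 n ⇒ m V0 V0 n ⇒ m a V0 n ⇒ m a V0 V0 n ⇒ m a a V0 n ⇒ m a a a n

m a a a n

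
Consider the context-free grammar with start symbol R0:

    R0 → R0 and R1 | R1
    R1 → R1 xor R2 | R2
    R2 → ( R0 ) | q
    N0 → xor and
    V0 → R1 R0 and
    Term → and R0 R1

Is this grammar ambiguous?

Unambiguous

(N0, V0, Term are unreachable from R0, so their rules don't affect L(R0).) R0 → R0 and R1 | R1  ;  R1 → R1 xor R2 | R2  — a left-associative chain with R2 at the bottom. Each string factors uniquely by precedence.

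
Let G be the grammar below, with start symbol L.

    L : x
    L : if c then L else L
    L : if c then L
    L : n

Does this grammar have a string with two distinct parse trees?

Witness: if c then if c then n else n

Derivation 1: L ⇒ if c then L else L ⇒ if c then if c then L else L ⇒ if c then if c then n else L ⇒ if c then if c then n else n
Derivation 2: L ⇒ if c then L ⇒ if c then if c then L else L ⇒ if c then if c then n else L ⇒ if c then if c then n else n

Two distinct leftmost derivations for the same string.

Ambiguous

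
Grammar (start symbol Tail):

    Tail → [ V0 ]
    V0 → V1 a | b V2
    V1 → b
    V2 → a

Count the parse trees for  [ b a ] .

Parse trees for [ b a ]:
  [Tail [ [V0 [V1 b] a] ]]
  [Tail [ [V0 b [V2 a]] ]]

2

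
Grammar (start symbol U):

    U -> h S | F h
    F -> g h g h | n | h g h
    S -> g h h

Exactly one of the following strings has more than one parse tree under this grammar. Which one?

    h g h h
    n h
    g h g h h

h g h h

h g h h: 2 trees
n h: 1 tree
g h g h h: 1 tree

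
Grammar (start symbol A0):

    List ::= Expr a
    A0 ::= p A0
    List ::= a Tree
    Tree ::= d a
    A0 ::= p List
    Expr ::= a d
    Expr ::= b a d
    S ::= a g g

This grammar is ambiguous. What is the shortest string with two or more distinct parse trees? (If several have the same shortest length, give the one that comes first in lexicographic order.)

p a d a

length 4: p a d a has 2 parse trees

Two derivations of p a d a:
  A0 ⇒ p List ⇒ p Expr a ⇒ p a d a
  A0 ⇒ p List ⇒ p a Tree ⇒ p a d a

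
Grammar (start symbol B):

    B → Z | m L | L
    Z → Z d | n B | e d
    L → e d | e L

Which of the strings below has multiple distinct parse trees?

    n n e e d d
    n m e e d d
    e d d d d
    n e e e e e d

n n e e d d: 2 trees
n m e e d d: 1 tree
e d d d d: 1 tree
n e e e e e d: 1 tree

n n e e d d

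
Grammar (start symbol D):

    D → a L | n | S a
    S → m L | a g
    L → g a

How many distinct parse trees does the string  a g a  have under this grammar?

2

Parse trees for a g a:
  [D a [L g a]]
  [D [S a g] a]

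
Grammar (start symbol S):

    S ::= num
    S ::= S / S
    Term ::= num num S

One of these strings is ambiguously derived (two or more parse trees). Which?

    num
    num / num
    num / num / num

num: 1 tree
num / num: 1 tree
num / num / num: 2 trees

num / num / num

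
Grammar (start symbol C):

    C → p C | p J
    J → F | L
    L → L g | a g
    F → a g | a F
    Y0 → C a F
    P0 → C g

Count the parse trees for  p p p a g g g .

1

Parse trees for p p p a g g g:
  [C p [C p [C p [J [L [L [L a g] g] g]]]]]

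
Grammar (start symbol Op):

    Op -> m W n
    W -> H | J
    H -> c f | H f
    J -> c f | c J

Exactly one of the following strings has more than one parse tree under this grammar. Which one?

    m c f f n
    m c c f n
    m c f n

m c f n

m c f f n: 1 tree
m c c f n: 1 tree
m c f n: 2 trees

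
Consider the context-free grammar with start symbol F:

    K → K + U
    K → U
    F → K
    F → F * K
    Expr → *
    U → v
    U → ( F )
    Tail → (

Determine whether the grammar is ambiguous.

Unambiguous

Only F, K, U are reachable from F; ignoring the rest: F → F * K | K  ;  K → K + U | U  — a left-associative chain with U at the bottom. Each string factors uniquely by precedence.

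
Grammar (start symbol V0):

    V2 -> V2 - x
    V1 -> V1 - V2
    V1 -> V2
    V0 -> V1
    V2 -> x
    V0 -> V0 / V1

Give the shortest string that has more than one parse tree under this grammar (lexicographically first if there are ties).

length 1: no string has ≥2 trees
length 3: x - x has 2 parse trees

Two derivations of x - x:
  V0 ⇒ V1 ⇒ V1 - V2 ⇒ V2 - V2 ⇒ x - V2 ⇒ x - x
  V0 ⇒ V1 ⇒ V2 ⇒ V2 - x ⇒ x - x

x - x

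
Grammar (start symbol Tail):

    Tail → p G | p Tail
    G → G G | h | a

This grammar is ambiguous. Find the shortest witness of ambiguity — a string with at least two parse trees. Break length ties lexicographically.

p a a a

length 2: no string has ≥2 trees
length 3: no string has ≥2 trees
length 4: p a a a has 2 parse trees

Two derivations of p a a a:
  Tail ⇒ p G ⇒ p G G ⇒ p G G G ⇒ p a G G ⇒ p a a G ⇒ p a a a
  Tail ⇒ p G ⇒ p G G ⇒ p a G ⇒ p a G G ⇒ p a a G ⇒ p a a a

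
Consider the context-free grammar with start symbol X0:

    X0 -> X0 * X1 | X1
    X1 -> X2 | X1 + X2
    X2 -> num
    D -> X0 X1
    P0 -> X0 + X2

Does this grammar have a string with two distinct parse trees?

Unambiguous

(D, P0 are unreachable from X0, so their rules don't affect L(X0).) The grammar is stratified — X0 handles '*' (left-recursive), X1 handles '+', X2 atoms. Each operator has a fixed associativity and precedence level, so every string has one parse.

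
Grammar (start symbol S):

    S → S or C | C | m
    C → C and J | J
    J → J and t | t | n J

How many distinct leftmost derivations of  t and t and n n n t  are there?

2

Parse trees for t and t and n n n t:
  [S [C [C [C [J t]] and [J t]] and [J n [J n [J n [J t]]]]]]
  [S [C [C [J [J t] and t]] and [J n [J n [J n [J t]]]]]]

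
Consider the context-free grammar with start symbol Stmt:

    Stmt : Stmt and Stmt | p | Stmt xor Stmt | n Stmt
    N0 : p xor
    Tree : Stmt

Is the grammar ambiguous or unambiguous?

Ambiguous

Witness: n p and p

Derivation 1: Stmt ⇒ Stmt and Stmt ⇒ n Stmt and Stmt ⇒ n p and Stmt ⇒ n p and p
Derivation 2: Stmt ⇒ n Stmt ⇒ n Stmt and Stmt ⇒ n p and Stmt ⇒ n p and p

Two distinct leftmost derivations for the same string.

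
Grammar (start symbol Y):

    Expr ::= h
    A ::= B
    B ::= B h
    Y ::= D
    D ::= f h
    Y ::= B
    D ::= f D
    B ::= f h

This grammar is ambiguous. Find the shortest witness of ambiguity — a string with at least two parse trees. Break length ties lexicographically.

f h

length 2: f h has 2 parse trees

Two derivations of f h:
  Y ⇒ D ⇒ f h
  Y ⇒ B ⇒ f h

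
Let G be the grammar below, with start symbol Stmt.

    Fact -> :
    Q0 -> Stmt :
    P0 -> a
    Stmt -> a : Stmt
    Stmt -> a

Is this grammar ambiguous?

Only Stmt is reachable from Stmt; ignoring the rest: Right-recursive list with a separator: after each atom, whether the separator follows determines the rule. One parse per string.

Unambiguous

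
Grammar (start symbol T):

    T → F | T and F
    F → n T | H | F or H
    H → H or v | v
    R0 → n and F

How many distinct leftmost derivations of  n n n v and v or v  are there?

Parse trees for n n n v and v or v (showing first 6 of 14):
  [T [F n [T [F n [T [F n [T [T [F [H v]]] and [F [H [H v] or v]]]]]]]]]
  [T [F n [T [F n [T [F n [T [T [F [H v]]] and [F [F [H v]] or [H v]]]]]]]]]
  [T [F n [T [F n [T [F [F n [T [T [F [H v]]] and [F [H v]]]] or [H v]]]]]]]
  [T [F n [T [F n [T [T [F n [T [F [H v]]]]] and [F [H [H v] or v]]]]]]]
  [T [F n [T [F n [T [T [F n [T [F [H v]]]]] and [F [F [H v]] or [H v]]]]]]]
  [T [F n [T [F [F n [T [F n [T [T [F [H v]]] and [F [H v]]]]]] or [H v]]]]]

14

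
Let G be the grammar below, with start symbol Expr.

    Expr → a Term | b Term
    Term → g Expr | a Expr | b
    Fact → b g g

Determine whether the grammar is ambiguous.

Only Expr, Term are reachable from Expr; ignoring the rest: Restricted to the reachable nonterminals, every rule has the form A → t or A → t B, and no two rules for the same A share a first terminal. The grammar encodes a DFA — one run per string.

Unambiguous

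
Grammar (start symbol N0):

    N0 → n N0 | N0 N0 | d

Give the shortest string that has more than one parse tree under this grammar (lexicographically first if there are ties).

length 1: no string has ≥2 trees
length 2: no string has ≥2 trees
length 3: d d d has 2 parse trees

Two derivations of d d d:
  N0 ⇒ N0 N0 ⇒ N0 N0 N0 ⇒ d N0 N0 ⇒ d d N0 ⇒ d d d
  N0 ⇒ N0 N0 ⇒ d N0 ⇒ d N0 N0 ⇒ d d N0 ⇒ d d d

d d d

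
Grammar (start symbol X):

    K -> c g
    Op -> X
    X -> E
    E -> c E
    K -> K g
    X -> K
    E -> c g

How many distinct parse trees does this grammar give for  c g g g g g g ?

Parse trees for c g g g g g g:
  [X [K [K [K [K [K [K c g] g] g] g] g] g]]

1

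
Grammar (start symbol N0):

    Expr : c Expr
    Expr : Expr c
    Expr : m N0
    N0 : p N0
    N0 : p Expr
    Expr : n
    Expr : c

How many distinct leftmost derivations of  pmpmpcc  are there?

Parse trees for pmpmpcc:
  [N0 p [Expr [Expr m [N0 p [Expr m [N0 p [Expr c]]]]] c]]
  [N0 p [Expr m [N0 p [Expr [Expr m [N0 p [Expr c]]] c]]]]
  [N0 p [Expr m [N0 p [Expr m [N0 p [Expr c [Expr c]]]]]]]
  [N0 p [Expr m [N0 p [Expr m [N0 p [Expr [Expr c] c]]]]]]

4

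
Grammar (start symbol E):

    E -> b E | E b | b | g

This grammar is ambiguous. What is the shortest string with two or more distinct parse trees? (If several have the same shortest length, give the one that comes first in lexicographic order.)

b b

length 1: no string has ≥2 trees
length 2: b b has 2 parse trees

Two derivations of b b:
  E ⇒ b E ⇒ b b
  E ⇒ E b ⇒ b b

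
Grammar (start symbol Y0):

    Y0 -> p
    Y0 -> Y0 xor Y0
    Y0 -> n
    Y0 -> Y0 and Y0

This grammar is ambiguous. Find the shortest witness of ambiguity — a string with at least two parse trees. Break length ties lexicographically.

length 1: no string has ≥2 trees
length 3: no string has ≥2 trees
length 5: n and n and n has 2 parse trees

Two derivations of n and n and n:
  Y0 ⇒ Y0 and Y0 ⇒ n and Y0 ⇒ n and Y0 and Y0 ⇒ n and n and Y0 ⇒ n and n and n
  Y0 ⇒ Y0 and Y0 ⇒ Y0 and Y0 and Y0 ⇒ n and Y0 and Y0 ⇒ n and n and Y0 ⇒ n and n and n

n and n and n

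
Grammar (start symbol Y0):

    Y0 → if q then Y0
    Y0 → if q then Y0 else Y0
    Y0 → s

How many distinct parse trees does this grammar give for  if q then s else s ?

Parse trees for if q then s else s:
  [Y0 if q then [Y0 s] else [Y0 s]]

1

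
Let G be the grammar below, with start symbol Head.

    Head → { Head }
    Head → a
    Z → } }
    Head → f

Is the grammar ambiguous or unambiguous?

Unambiguous

Only Head is reachable from Head; ignoring the rest: L(Head) is { openⁿ atom closeⁿ : n ≥ 0 }. The bracket depth fixes n, and the derivation is forced at every step.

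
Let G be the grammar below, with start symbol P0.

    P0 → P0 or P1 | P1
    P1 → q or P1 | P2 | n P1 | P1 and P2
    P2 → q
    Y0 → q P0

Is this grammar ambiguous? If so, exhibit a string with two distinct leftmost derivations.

Witness: q or q

Derivation 1: P0 ⇒ P0 or P1 ⇒ P1 or P1 ⇒ P2 or P1 ⇒ q or P1 ⇒ q or P2 ⇒ q or q
Derivation 2: P0 ⇒ P1 ⇒ q or P1 ⇒ q or P2 ⇒ q or q

Two distinct leftmost derivations for the same string.

Ambiguous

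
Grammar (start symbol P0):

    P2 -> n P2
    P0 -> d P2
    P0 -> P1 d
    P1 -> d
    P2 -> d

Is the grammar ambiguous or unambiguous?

Witness: d d

Derivation 1: P0 ⇒ d P2 ⇒ d d
Derivation 2: P0 ⇒ P1 d ⇒ d d

Two distinct leftmost derivations for the same string.

Ambiguous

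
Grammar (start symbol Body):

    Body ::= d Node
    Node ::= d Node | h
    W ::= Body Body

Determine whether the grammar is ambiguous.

Only Body, Node are reachable from Body; ignoring the rest: The reachable rules are right-linear with at most one rule per (nonterminal, next-terminal) pair. Each input token forces the next rule, so parsing is deterministic.

Unambiguous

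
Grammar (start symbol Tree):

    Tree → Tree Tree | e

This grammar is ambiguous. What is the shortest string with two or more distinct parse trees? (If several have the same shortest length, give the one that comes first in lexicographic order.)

length 1: no string has ≥2 trees
length 2: no string has ≥2 trees
length 3: e e e has 2 parse trees

Two derivations of e e e:
  Tree ⇒ Tree Tree ⇒ Tree Tree Tree ⇒ e Tree Tree ⇒ e e Tree ⇒ e e e
  Tree ⇒ Tree Tree ⇒ e Tree ⇒ e Tree Tree ⇒ e e Tree ⇒ e e e

e e e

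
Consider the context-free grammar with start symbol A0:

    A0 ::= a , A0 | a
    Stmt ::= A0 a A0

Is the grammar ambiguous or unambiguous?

Unambiguous

(Stmt is unreachable from A0, so its rules don't affect L(A0).) The reachable grammar is A → atom sep A | atom. Each atom is followed by either the separator (recurse) or end-of-string (stop) — no choice point.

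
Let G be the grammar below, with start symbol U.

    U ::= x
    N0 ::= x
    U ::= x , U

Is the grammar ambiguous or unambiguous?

Only U is reachable from U; ignoring the rest: The reachable grammar is A → atom sep A | atom. Each atom is followed by either the separator (recurse) or end-of-string (stop) — no choice point.

Unambiguous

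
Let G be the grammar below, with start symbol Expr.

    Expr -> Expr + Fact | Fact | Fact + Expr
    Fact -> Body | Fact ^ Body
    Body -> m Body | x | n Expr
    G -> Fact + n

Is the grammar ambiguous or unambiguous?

Witness: x + x

Derivation 1: Expr ⇒ Expr + Fact ⇒ Fact + Fact ⇒ Body + Fact ⇒ x + Fact ⇒ x + Body ⇒ x + x
Derivation 2: Expr ⇒ Fact + Expr ⇒ Body + Expr ⇒ x + Expr ⇒ x + Fact ⇒ x + Body ⇒ x + x

Two distinct leftmost derivations for the same string.

Ambiguous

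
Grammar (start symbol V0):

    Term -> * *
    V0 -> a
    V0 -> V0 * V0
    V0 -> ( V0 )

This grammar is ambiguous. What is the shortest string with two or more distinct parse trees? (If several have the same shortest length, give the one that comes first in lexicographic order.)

a * a * a

length 1: no string has ≥2 trees
length 3: no string has ≥2 trees
length 5: a * a * a has 2 parse trees

Two derivations of a * a * a:
  V0 ⇒ V0 * V0 ⇒ a * V0 ⇒ a * V0 * V0 ⇒ a * a * V0 ⇒ a * a * a
  V0 ⇒ V0 * V0 ⇒ V0 * V0 * V0 ⇒ a * V0 * V0 ⇒ a * a * V0 ⇒ a * a * a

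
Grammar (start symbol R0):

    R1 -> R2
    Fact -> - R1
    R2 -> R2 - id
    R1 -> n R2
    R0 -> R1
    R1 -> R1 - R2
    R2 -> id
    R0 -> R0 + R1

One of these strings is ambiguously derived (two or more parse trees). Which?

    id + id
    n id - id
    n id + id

n id - id

id + id: 1 tree
n id - id: 2 trees
n id + id: 1 tree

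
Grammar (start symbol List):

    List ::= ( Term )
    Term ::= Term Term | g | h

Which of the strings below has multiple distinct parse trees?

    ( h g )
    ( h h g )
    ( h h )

( h g ): 1 tree
( h h g ): 2 trees
( h h ): 1 tree

( h h g )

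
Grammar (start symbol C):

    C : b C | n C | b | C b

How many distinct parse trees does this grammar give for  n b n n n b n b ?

1

Parse trees for n b n n n b n b:
  [C n [C b [C n [C n [C n [C b [C n [C b]]]]]]]]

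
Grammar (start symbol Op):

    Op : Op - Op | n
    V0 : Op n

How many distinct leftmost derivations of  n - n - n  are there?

Parse trees for n - n - n:
  [Op [Op n] - [Op [Op n] - [Op n]]]
  [Op [Op [Op n] - [Op n]] - [Op n]]

2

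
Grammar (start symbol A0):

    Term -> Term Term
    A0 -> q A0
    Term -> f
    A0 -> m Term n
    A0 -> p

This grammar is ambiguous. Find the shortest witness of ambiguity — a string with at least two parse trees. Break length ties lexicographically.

m f f f n

length 1: no string has ≥2 trees
length 2: no string has ≥2 trees
length 3: no string has ≥2 trees
length 4: no string has ≥2 trees
length 5: m f f f n has 2 parse trees

Two derivations of m f f f n:
  A0 ⇒ m Term n ⇒ m Term Term n ⇒ m Term Term Term n ⇒ m f Term Term n ⇒ m f f Term n ⇒ m f f f n
  A0 ⇒ m Term n ⇒ m Term Term n ⇒ m f Term n ⇒ m f Term Term n ⇒ m f f Term n ⇒ m f f f n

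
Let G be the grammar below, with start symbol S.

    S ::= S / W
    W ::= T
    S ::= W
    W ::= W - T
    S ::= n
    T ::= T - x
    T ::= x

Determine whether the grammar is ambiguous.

Ambiguous

Witness: x - x

Derivation 1: S ⇒ W ⇒ T ⇒ T - x ⇒ x - x
Derivation 2: S ⇒ W ⇒ W - T ⇒ T - T ⇒ x - T ⇒ x - x

Two distinct leftmost derivations for the same string.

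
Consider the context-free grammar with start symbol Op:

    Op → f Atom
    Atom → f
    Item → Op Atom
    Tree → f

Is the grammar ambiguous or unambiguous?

Only Op, Atom are reachable from Op; ignoring the rest: Restricted to the reachable nonterminals, every rule has the form A → t or A → t B, and no two rules for the same A share a first terminal. The grammar encodes a DFA — one run per string.

Unambiguous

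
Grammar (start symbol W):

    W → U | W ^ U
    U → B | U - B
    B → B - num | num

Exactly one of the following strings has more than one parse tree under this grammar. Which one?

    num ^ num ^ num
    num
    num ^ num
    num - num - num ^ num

num ^ num ^ num: 1 tree
num: 1 tree
num ^ num: 1 tree
num - num - num ^ num: 4 trees

num - num - num ^ num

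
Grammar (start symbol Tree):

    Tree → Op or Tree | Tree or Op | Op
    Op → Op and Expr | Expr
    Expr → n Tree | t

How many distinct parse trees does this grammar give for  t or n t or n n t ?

Parse trees for t or n t or n n t:
  [Tree [Op [Expr t]] or [Tree [Op [Expr n [Tree [Op [Expr t]]]]] or [Tree [Op [Expr n [Tree [Op [Expr n [Tree [Op [Expr t]]]]]]]]]]]
  [Tree [Op [Expr t]] or [Tree [Tree [Op [Expr n [Tree [Op [Expr t]]]]]] or [Op [Expr n [Tree [Op [Expr n [Tree [Op [Expr t]]]]]]]]]]
  [Tree [Op [Expr t]] or [Tree [Op [Expr n [Tree [Op [Expr t]] or [Tree [Op [Expr n [Tree [Op [Expr n [Tree [Op [Expr t]]]]]]]]]]]]]]
  [Tree [Op [Expr t]] or [Tree [Op [Expr n [Tree [Tree [Op [Expr t]]] or [Op [Expr n [Tree [Op [Expr n [Tree [Op [Expr t]]]]]]]]]]]]]
  [Tree [Tree [Op [Expr t]]] or [Op [Expr n [Tree [Op [Expr t]] or [Tree [Op [Expr n [Tree [Op [Expr n [Tree [Op [Expr t]]]]]]]]]]]]]
  [Tree [Tree [Op [Expr t]]] or [Op [Expr n [Tree [Tree [Op [Expr t]]] or [Op [Expr n [Tree [Op [Expr n [Tree [Op [Expr t]]]]]]]]]]]]
  [Tree [Tree [Op [Expr t]] or [Tree [Op [Expr n [Tree [Op [Expr t]]]]]]] or [Op [Expr n [Tree [Op [Expr n [Tree [Op [Expr t]]]]]]]]]
  [Tree [Tree [Tree [Op [Expr t]]] or [Op [Expr n [Tree [Op [Expr t]]]]]] or [Op [Expr n [Tree [Op [Expr n [Tree [Op [Expr t]]]]]]]]]

8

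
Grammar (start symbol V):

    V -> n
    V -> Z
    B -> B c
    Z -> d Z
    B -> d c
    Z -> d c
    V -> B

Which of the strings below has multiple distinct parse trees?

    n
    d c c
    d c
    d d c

d c

n: 1 tree
d c c: 1 tree
d c: 2 trees
d d c: 1 tree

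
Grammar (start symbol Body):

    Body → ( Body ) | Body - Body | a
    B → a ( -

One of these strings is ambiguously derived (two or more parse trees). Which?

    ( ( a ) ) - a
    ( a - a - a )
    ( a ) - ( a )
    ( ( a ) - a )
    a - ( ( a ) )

( a - a - a )

( ( a ) ) - a: 1 tree
( a - a - a ): 2 trees
( a ) - ( a ): 1 tree
( ( a ) - a ): 1 tree
a - ( ( a ) ): 1 tree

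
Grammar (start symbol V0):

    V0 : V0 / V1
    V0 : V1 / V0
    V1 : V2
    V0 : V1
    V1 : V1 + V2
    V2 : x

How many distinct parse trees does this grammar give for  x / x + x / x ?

4

Parse trees for x / x + x / x:
  [V0 [V0 [V0 [V1 [V2 x]]] / [V1 [V1 [V2 x]] + [V2 x]]] / [V1 [V2 x]]]
  [V0 [V0 [V1 [V2 x]] / [V0 [V1 [V1 [V2 x]] + [V2 x]]]] / [V1 [V2 x]]]
  [V0 [V1 [V2 x]] / [V0 [V0 [V1 [V1 [V2 x]] + [V2 x]]] / [V1 [V2 x]]]]
  [V0 [V1 [V2 x]] / [V0 [V1 [V1 [V2 x]] + [V2 x]] / [V0 [V1 [V2 x]]]]]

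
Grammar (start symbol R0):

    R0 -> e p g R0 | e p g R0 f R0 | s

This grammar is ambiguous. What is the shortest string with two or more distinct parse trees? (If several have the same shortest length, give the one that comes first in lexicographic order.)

e p g e p g s f s

length 1: no string has ≥2 trees
length 4: no string has ≥2 trees
length 6: no string has ≥2 trees
length 7: no string has ≥2 trees
length 9: e p g e p g s f s has 2 parse trees

Two derivations of e p g e p g s f s:
  R0 ⇒ e p g R0 ⇒ e p g e p g R0 f R0 ⇒ e p g e p g s f R0 ⇒ e p g e p g s f s
  R0 ⇒ e p g R0 f R0 ⇒ e p g e p g R0 f R0 ⇒ e p g e p g s f R0 ⇒ e p g e p g s f s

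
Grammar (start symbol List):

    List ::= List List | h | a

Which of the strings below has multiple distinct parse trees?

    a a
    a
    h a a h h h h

a a: 1 tree
a: 1 tree
h a a h h h h: 132 trees

h a a h h h h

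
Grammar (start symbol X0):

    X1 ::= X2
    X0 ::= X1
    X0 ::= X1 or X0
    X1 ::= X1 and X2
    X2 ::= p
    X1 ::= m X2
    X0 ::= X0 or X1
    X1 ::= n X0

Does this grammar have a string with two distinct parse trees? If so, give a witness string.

Witness: p or p

Derivation 1: X0 ⇒ X1 or X0 ⇒ X2 or X0 ⇒ p or X0 ⇒ p or X1 ⇒ p or X2 ⇒ p or p
Derivation 2: X0 ⇒ X0 or X1 ⇒ X1 or X1 ⇒ X2 or X1 ⇒ p or X1 ⇒ p or X2 ⇒ p or p

Two distinct leftmost derivations for the same string.

Ambiguous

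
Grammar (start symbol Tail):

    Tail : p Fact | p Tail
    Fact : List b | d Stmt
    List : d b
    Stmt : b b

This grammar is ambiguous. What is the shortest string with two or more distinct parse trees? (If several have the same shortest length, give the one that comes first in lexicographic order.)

p d b b

length 4: p d b b has 2 parse trees

Two derivations of p d b b:
  Tail ⇒ p Fact ⇒ p List b ⇒ p d b b
  Tail ⇒ p Fact ⇒ p d Stmt ⇒ p d b b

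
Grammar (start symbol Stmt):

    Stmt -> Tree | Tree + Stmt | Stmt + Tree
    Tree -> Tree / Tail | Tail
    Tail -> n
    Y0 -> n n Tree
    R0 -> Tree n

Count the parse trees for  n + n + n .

4

Parse trees for n + n + n:
  [Stmt [Tree [Tail n]] + [Stmt [Tree [Tail n]] + [Stmt [Tree [Tail n]]]]]
  [Stmt [Tree [Tail n]] + [Stmt [Stmt [Tree [Tail n]]] + [Tree [Tail n]]]]
  [Stmt [Stmt [Tree [Tail n]] + [Stmt [Tree [Tail n]]]] + [Tree [Tail n]]]
  [Stmt [Stmt [Stmt [Tree [Tail n]]] + [Tree [Tail n]]] + [Tree [Tail n]]]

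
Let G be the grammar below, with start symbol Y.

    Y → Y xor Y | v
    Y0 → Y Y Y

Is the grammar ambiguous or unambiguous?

Ambiguous

Witness: v xor v xor v

Derivation 1: Y ⇒ Y xor Y ⇒ Y xor Y xor Y ⇒ v xor Y xor Y ⇒ v xor v xor Y ⇒ v xor v xor v
Derivation 2: Y ⇒ Y xor Y ⇒ v xor Y ⇒ v xor Y xor Y ⇒ v xor v xor Y ⇒ v xor v xor v

Two distinct leftmost derivations for the same string.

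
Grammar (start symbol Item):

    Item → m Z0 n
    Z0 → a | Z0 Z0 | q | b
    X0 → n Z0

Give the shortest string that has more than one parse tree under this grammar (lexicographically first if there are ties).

m a a a n

length 3: no string has ≥2 trees
length 4: no string has ≥2 trees
length 5: m a a a n has 2 parse trees

Two derivations of m a a a n:
  Item ⇒ m Z0 n ⇒ m Z0 Z0 n ⇒ m a Z0 n ⇒ m a Z0 Z0 n ⇒ m a a Z0 n ⇒ m a a a n
  Item ⇒ m Z0 n ⇒ m Z0 Z0 n ⇒ m Z0 Z0 Z0 n ⇒ m a Z0 Z0 n ⇒ m a a Z0 n ⇒ m a a a n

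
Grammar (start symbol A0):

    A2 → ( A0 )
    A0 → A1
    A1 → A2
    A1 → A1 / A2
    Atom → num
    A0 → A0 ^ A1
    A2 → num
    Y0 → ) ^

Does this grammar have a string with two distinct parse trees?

Only A0, A1, A2 are reachable from A0; ignoring the rest: This is a standard precedence ladder (A0 over A1 over A2), with each level left-recursive on its own operator ('^' at A0, '/' at A1). That structure is LR(1), hence unambiguous.

Unambiguous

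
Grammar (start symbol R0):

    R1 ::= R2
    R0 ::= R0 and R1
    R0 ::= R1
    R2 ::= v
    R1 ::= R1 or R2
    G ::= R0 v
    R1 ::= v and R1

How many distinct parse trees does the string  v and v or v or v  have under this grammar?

Parse trees for v and v or v or v:
  [R0 [R0 [R1 [R2 v]]] and [R1 [R1 [R1 [R2 v]] or [R2 v]] or [R2 v]]]
  [R0 [R1 [R1 [R1 v and [R1 [R2 v]]] or [R2 v]] or [R2 v]]]
  [R0 [R1 [R1 v and [R1 [R1 [R2 v]] or [R2 v]]] or [R2 v]]]
  [R0 [R1 v and [R1 [R1 [R1 [R2 v]] or [R2 v]] or [R2 v]]]]

4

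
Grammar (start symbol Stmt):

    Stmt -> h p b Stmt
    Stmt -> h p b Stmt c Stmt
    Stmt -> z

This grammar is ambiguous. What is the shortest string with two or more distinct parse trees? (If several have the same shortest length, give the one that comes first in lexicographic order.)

length 1: no string has ≥2 trees
length 4: no string has ≥2 trees
length 6: no string has ≥2 trees
length 7: no string has ≥2 trees
length 9: h p b h p b z c z has 2 parse trees

Two derivations of h p b h p b z c z:
  Stmt ⇒ h p b Stmt ⇒ h p b h p b Stmt c Stmt ⇒ h p b h p b z c Stmt ⇒ h p b h p b z c z
  Stmt ⇒ h p b Stmt c Stmt ⇒ h p b h p b Stmt c Stmt ⇒ h p b h p b z c Stmt ⇒ h p b h p b z c z

h p b h p b z c z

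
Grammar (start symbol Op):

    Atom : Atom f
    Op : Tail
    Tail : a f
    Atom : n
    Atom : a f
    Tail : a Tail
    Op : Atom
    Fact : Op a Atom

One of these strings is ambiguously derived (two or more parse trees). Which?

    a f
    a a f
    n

a f

a f: 2 trees
a a f: 1 tree
n: 1 tree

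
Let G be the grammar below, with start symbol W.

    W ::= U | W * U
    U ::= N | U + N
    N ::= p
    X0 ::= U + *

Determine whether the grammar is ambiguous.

Unambiguous

Only W, U, N are reachable from W; ignoring the rest: This is a standard precedence ladder (W over U over N), with each level left-recursive on its own operator ('*' at W, '+' at U). That structure is LR(1), hence unambiguous.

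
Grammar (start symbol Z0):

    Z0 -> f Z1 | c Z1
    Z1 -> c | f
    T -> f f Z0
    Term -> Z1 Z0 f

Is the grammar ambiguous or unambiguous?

Only Z0, Z1 are reachable from Z0; ignoring the rest: The reachable rules are right-linear with at most one rule per (nonterminal, next-terminal) pair. Each input token forces the next rule, so parsing is deterministic.

Unambiguous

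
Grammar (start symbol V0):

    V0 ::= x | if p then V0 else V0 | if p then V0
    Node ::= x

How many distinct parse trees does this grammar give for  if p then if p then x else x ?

Parse trees for if p then if p then x else x:
  [V0 if p then [V0 if p then [V0 x]] else [V0 x]]
  [V0 if p then [V0 if p then [V0 x] else [V0 x]]]

2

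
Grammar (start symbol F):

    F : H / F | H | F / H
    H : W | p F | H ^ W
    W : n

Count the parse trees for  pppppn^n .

Parse trees for pppppn^n:
  [F [H p [F [H p [F [H p [F [H p [F [H p [F [H [H [W n]] ^ [W n]]]]]]]]]]]]]
  [F [H p [F [H p [F [H p [F [H p [F [H [H p [F [H [W n]]]] ^ [W n]]]]]]]]]]]
  [F [H p [F [H p [F [H p [F [H [H p [F [H p [F [H [W n]]]]]] ^ [W n]]]]]]]]]
  [F [H p [F [H p [F [H [H p [F [H p [F [H p [F [H [W n]]]]]]]] ^ [W n]]]]]]]
  [F [H p [F [H [H p [F [H p [F [H p [F [H p [F [H [W n]]]]]]]]]] ^ [W n]]]]]
  [F [H [H p [F [H p [F [H p [F [H p [F [H p [F [H [W n]]]]]]]]]]]] ^ [W n]]]

6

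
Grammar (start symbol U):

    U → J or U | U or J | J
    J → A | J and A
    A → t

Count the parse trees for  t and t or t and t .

2

Parse trees for t and t or t and t:
  [U [J [J [A t]] and [A t]] or [U [J [J [A t]] and [A t]]]]
  [U [U [J [J [A t]] and [A t]]] or [J [J [A t]] and [A t]]]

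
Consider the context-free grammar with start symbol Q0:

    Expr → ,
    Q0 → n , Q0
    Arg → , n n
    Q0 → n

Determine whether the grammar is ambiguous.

(Arg, Expr are unreachable from Q0, so their rules don't affect L(Q0).) The reachable grammar is A → atom sep A | atom. Each atom is followed by either the separator (recurse) or end-of-string (stop) — no choice point.

Unambiguous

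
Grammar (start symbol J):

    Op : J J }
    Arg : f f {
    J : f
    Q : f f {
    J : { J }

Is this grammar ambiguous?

(Arg, Q, Op are unreachable from J, so their rules don't affect L(J).) Each string is a nest of matched brackets around a single atom. An opening bracket forces the recursive rule; an atom forces the base rule.

Unambiguous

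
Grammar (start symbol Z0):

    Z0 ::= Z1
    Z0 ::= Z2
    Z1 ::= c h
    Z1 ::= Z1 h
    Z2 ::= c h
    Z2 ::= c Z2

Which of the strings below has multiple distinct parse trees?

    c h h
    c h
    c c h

c h h: 1 tree
c h: 2 trees
c c h: 1 tree

c h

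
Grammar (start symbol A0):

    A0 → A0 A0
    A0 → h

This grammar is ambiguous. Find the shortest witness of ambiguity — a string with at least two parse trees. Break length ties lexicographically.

h h h

length 1: no string has ≥2 trees
length 2: no string has ≥2 trees
length 3: h h h has 2 parse trees

Two derivations of h h h:
  A0 ⇒ A0 A0 ⇒ A0 A0 A0 ⇒ h A0 A0 ⇒ h h A0 ⇒ h h h
  A0 ⇒ A0 A0 ⇒ h A0 ⇒ h A0 A0 ⇒ h h A0 ⇒ h h h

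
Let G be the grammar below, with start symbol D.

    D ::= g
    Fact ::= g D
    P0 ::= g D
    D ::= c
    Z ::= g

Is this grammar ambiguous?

(P0, Fact, Z are unreachable from D, so their rules don't affect L(D).) The reachable rules are right-linear with at most one rule per (nonterminal, next-terminal) pair. Each input token forces the next rule, so parsing is deterministic.

Unambiguous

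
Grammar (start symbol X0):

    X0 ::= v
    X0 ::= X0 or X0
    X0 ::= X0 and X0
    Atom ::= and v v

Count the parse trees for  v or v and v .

2

Parse trees for v or v and v:
  [X0 [X0 v] or [X0 [X0 v] and [X0 v]]]
  [X0 [X0 [X0 v] or [X0 v]] and [X0 v]]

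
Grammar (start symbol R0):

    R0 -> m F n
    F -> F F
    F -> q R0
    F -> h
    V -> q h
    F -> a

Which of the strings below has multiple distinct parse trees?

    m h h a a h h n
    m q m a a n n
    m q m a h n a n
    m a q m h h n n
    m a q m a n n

m h h a a h h n: 42 trees
m q m a a n n: 1 tree
m q m a h n a n: 1 tree
m a q m h h n n: 1 tree
m a q m a n n: 1 tree

m h h a a h h n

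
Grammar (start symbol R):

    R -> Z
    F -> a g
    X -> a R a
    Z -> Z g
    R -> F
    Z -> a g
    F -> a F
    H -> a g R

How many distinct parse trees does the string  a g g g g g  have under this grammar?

Parse trees for a g g g g g:
  [R [Z [Z [Z [Z [Z a g] g] g] g] g]]

1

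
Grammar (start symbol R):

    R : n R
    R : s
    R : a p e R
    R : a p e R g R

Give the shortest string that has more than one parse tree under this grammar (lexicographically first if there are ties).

a p e a p e s g s

length 1: no string has ≥2 trees
length 2: no string has ≥2 trees
length 3: no string has ≥2 trees
length 4: no string has ≥2 trees
length 5: no string has ≥2 trees
length 6: no string has ≥2 trees
length 7: no string has ≥2 trees
length 8: no string has ≥2 trees
length 9: a p e a p e s g s has 2 parse trees

Two derivations of a p e a p e s g s:
  R ⇒ a p e R ⇒ a p e a p e R g R ⇒ a p e a p e s g R ⇒ a p e a p e s g s
  R ⇒ a p e R g R ⇒ a p e a p e R g R ⇒ a p e a p e s g R ⇒ a p e a p e s g s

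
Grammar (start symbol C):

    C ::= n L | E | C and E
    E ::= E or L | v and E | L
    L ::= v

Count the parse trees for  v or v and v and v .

Parse trees for v or v and v and v:
  [C [C [E [E [L v]] or [L v]]] and [E v and [E [L v]]]]
  [C [C [C [E [E [L v]] or [L v]]] and [E [L v]]] and [E [L v]]]

2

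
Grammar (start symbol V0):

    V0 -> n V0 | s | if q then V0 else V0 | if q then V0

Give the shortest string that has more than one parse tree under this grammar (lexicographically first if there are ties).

if q then if q then s else s

length 1: no string has ≥2 trees
length 2: no string has ≥2 trees
length 3: no string has ≥2 trees
length 4: no string has ≥2 trees
length 5: no string has ≥2 trees
length 6: no string has ≥2 trees
length 7: no string has ≥2 trees
length 8: no string has ≥2 trees
length 9: if q then if q then s else s has 2 parse trees

Two derivations of if q then if q then s else s:
  V0 ⇒ if q then V0 else V0 ⇒ if q then if q then V0 else V0 ⇒ if q then if q then s else V0 ⇒ if q then if q then s else s
  V0 ⇒ if q then V0 ⇒ if q then if q then V0 else V0 ⇒ if q then if q then s else V0 ⇒ if q then if q then s else s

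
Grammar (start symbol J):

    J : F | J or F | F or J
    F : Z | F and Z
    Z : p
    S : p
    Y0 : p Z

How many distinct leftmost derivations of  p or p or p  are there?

4

Parse trees for p or p or p:
  [J [J [J [F [Z p]]] or [F [Z p]]] or [F [Z p]]]
  [J [J [F [Z p]] or [J [F [Z p]]]] or [F [Z p]]]
  [J [F [Z p]] or [J [J [F [Z p]]] or [F [Z p]]]]
  [J [F [Z p]] or [J [F [Z p]] or [J [F [Z p]]]]]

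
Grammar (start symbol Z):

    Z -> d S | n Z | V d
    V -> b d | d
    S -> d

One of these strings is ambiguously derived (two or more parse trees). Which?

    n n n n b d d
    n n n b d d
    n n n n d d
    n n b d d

n n n n d d

n n n n b d d: 1 tree
n n n b d d: 1 tree
n n n n d d: 2 trees
n n b d d: 1 tree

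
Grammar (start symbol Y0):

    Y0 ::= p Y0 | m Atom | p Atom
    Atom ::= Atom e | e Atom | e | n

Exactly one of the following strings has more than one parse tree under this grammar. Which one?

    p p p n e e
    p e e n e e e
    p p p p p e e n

p p p n e e: 1 tree
p e e n e e e: 10 trees
p p p p p e e n: 1 tree

p e e n e e e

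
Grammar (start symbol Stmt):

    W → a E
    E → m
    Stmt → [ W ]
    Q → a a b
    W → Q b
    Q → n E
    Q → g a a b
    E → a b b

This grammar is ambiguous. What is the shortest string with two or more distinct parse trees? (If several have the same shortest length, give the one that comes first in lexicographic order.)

length 4: no string has ≥2 trees
length 5: no string has ≥2 trees
length 6: [ a a b b ] has 2 parse trees

Two derivations of [ a a b b ]:
  Stmt ⇒ [ W ] ⇒ [ a E ] ⇒ [ a a b b ]
  Stmt ⇒ [ W ] ⇒ [ Q b ] ⇒ [ a a b b ]

[ a a b b ]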